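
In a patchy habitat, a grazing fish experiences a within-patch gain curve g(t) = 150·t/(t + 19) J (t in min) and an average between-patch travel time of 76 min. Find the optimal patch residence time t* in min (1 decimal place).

Maximise g(t)/(T+t): set derivative to zero → g'(t)(T+t) = g(t).
g'(t) = 150·19/(t + 19)². Setting 150·19/(t+19)² = 150t/[(t+19)(76+t)] gives 19(76+t) = t(t+19), so t² = 19×76 = 1444.
t* = √1444 = 38 min.

38.0 min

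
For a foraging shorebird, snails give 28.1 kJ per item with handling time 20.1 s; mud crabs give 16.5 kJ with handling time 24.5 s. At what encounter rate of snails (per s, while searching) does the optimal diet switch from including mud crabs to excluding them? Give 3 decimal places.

The zero-one rule: include mud crabs iff E₂/h₂ > λE₁/(1+λh₁). Equality gives the switch point.
λE₁h₂ = E₂ + λE₂h₁ ⇒ λ = E₂/(E₁h₂ − E₂h₁) = 16.5/(688.5 − 331.7) = 0.04624 per s.

0.046 per s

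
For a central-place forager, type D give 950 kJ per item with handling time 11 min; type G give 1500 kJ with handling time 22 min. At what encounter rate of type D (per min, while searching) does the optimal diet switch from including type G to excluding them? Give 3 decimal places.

0.341 per min

The zero-one rule: include type G iff E₂/h₂ > λE₁/(1+λh₁). Equality gives the switch point.
λE₁h₂ = E₂ + λE₂h₁ ⇒ λ = E₂/(E₁h₂ − E₂h₁) = 1500/(2.09e+04 − 1.65e+04) = 0.3409 per min.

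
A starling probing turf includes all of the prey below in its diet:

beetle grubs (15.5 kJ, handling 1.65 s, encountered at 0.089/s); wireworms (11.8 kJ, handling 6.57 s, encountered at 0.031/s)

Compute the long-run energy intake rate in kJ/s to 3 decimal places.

1.292 kJ/s

Energy encountered per unit search time: 0.089×15.5 + 0.031×11.8 = 1.745 kJ/s.
Handling time per unit search time: 0.089×1.65 + 0.031×6.57 = 0.3505.
Rate = 1.745/(1 + 0.3505) = 1.292 kJ/s.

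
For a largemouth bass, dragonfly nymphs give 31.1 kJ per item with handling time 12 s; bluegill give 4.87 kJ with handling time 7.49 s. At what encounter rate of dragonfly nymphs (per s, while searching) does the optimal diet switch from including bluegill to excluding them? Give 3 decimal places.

At the threshold, the rate on dragonfly nymphs alone equals the profitability of bluegill: λ·31.1/(1 + λ·12) = 4.87/7.49 = 0.6502.
Rearranging, λ(31.1 − 0.6502×12) = 0.6502, so λ = 0.6502/23.3 = 0.02791 per s.

0.028 per s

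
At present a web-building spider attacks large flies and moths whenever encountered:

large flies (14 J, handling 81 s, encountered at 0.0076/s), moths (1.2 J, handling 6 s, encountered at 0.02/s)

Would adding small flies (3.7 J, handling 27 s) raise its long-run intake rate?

Yes

On large flies and moths alone, R = ΣλE/(1+Σλh) = 0.1304/1.736 = 0.07513 J/s.
Profitability of small flies: 3.7/27 = 0.137 J/s.
0.137 > 0.07513, so adding small flies raises the average — include it.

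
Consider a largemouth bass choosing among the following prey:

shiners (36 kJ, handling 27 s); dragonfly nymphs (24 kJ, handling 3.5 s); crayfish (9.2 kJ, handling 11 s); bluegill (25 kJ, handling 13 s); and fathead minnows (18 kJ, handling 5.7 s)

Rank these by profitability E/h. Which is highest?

dragonfly nymphs

Profitability E/h (kJ/s): shiners = 36/27 = 1.33, dragonfly nymphs = 24/3.5 = 6.86, crayfish = 9.2/11 = 0.836, bluegill = 25/13 = 1.92, fathead minnows = 18/5.7 = 3.16.
Ranked: dragonfly nymphs > fathead minnows > bluegill > shiners > crayfish.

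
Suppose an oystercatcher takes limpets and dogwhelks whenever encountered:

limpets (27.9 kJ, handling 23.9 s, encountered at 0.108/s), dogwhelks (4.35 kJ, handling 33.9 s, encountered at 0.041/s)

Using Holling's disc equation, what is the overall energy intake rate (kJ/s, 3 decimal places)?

0.642 kJ/s

R = (0.108×27.9 + 0.041×4.35) / (1 + 0.108×23.9 + 0.041×33.9) = 3.192/4.971 = 0.642 kJ/s.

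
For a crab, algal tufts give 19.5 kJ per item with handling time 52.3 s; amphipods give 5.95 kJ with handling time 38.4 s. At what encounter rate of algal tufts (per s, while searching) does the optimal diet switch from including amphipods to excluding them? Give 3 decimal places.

0.014 per s

At the threshold, the rate on algal tufts alone equals the profitability of amphipods: λ·19.5/(1 + λ·52.3) = 5.95/38.4 = 0.1549.
Rearranging, λ(19.5 − 0.1549×52.3) = 0.1549, so λ = 0.1549/11.4 = 0.0136 per s.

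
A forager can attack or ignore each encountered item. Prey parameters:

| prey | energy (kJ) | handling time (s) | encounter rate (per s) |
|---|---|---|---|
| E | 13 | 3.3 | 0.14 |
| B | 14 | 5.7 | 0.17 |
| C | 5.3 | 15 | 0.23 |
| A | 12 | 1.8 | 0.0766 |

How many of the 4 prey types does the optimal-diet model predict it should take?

3

Profitabilities (E/h, kJ/s): A 6.67, E 3.94, B 2.46, C 0.353. Add prey in this order while the next type's profitability exceeds the intake rate on those already taken.
Rate on top 1: 0.8078. E: 3.94 > 0.8078 → include.
Rate on top 2: 1.712. B: 2.46 > 1.712 → include.
Rate on top 3: 1.993. C: 0.353 < 1.993 → exclude; stop.
Optimal diet: A, E, B — 3 of 4 types.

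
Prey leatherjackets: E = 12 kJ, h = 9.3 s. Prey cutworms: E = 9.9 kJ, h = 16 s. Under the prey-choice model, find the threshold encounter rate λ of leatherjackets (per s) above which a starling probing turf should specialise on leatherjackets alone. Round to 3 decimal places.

Drop cutworms once their profitability E₂/h₂ falls below the rate achievable on leatherjackets alone: E₂/h₂ = λE₁/(1 + λh₁).
Solve for λ: λE₁h₂ = E₂(1 + λh₁) → λ(E₁h₂ − E₂h₁) = E₂ → λ = E₂/(E₁h₂ − E₂h₁).
λ = 9.9/(12×16 − 9.9×9.3) = 9.9/99.93 = 0.09907 per s.

0.099 per s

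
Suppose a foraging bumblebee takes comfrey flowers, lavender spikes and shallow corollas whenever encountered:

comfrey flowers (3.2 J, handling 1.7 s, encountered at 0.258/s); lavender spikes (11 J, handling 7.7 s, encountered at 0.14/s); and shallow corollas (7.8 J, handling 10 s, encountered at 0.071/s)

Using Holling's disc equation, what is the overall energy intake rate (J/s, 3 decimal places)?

0.905 J/s

R = Σλ_iE_i / (1 + Σλ_ih_i)
Numerator: 0.258×3.2 + 0.14×11 + 0.071×7.8 = 2.919
Denominator: 1 + 0.258×1.7 + 0.14×7.7 + 0.071×10 = 3.227
R = 2.919/3.227 = 0.9048 J/s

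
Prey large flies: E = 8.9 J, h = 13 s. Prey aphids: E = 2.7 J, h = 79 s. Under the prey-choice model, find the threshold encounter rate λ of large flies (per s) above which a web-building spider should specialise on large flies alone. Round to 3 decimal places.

0.004 per s

The zero-one rule: include aphids iff E₂/h₂ > λE₁/(1+λh₁). Equality gives the switch point.
λE₁h₂ = E₂ + λE₂h₁ ⇒ λ = E₂/(E₁h₂ − E₂h₁) = 2.7/(703.1 − 35.1) = 0.004042 per s.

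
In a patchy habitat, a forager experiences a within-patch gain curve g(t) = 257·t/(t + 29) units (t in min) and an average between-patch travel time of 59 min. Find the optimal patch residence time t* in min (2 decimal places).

41.36 min

By the marginal value theorem, leave when the instantaneous gain rate g'(t) equals the habitat-wide average g(t)/(T + t).
g'(t) = 257·29/(t + 29)². Setting 257·29/(t+29)² = 257t/[(t+29)(59+t)] gives 29(59+t) = t(t+29), so t² = 29×59 = 1711.
t* = √1711 = 41.36 min.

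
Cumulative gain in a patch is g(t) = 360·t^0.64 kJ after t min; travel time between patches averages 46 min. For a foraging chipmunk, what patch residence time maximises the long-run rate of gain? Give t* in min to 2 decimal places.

81.78 min

Maximise g(t)/(T+t): set derivative to zero → g'(t)(T+t) = g(t).
g'(t) = 0.64·360·t^-0.36. Setting 0.64·360·t^-0.36 = 360·t^0.64/(46+t) gives 0.64(46+t) = t, so 0.36·t = 0.64×46.
t* = 0.64×46/0.36 = 81.78 min.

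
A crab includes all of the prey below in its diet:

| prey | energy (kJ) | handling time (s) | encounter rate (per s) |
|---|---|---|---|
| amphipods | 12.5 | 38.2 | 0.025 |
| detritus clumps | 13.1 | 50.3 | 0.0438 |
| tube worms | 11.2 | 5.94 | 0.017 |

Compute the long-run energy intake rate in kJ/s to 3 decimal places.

R = Σλ_iE_i / (1 + Σλ_ih_i)
Numerator: 0.025×12.5 + 0.0438×13.1 + 0.017×11.2 = 1.077
Denominator: 1 + 0.025×38.2 + 0.0438×50.3 + 0.017×5.94 = 4.259
R = 1.077/4.259 = 0.2528 kJ/s

0.253 kJ/s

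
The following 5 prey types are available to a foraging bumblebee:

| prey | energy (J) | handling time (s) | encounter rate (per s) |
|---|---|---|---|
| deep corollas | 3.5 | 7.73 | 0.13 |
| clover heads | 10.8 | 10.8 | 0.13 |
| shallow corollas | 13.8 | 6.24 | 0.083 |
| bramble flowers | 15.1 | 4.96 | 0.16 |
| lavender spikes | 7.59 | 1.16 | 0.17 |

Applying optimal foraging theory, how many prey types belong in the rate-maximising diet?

3

Rank by E/h (J/s): lavender spikes 6.54, bramble flowers 3.04, shallow corollas 2.21, clover heads 1, deep corollas 0.453. Include each in turn until the next type's E/h falls below the running intake rate.
Rate on top 1: 1.078. bramble flowers: 3.04 > 1.078 → include.
Rate on top 2: 1.862. shallow corollas: 2.21 > 1.862 → include.
Rate on top 3: 1.934. clover heads: 1 < 1.934 → exclude; stop.
Optimal diet: lavender spikes, bramble flowers, shallow corollas — 3 of 5 types.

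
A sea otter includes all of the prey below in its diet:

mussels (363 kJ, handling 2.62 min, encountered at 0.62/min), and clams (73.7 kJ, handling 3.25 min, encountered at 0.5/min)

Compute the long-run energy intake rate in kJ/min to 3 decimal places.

R = (0.62×363 + 0.5×73.7) / (1 + 0.62×2.62 + 0.5×3.25) = 261.9/4.249 = 61.63 kJ/min.

61.635 kJ/min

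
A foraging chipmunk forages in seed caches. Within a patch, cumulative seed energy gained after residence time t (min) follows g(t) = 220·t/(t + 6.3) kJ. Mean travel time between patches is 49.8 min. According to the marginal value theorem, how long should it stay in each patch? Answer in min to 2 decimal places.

Optimal t* satisfies g'(t*) = g(t*)/(T + t*).
g'(t) = 220·6.3/(t + 6.3)². Setting 220·6.3/(t+6.3)² = 220t/[(t+6.3)(49.8+t)] gives 6.3(49.8+t) = t(t+6.3), so t² = 6.3×49.8 = 313.7.
t* = √313.7 = 17.71 min.

17.71 min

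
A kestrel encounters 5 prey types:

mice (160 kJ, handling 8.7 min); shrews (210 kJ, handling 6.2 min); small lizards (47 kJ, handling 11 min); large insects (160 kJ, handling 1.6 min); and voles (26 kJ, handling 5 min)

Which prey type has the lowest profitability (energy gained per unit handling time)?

In descending order of E/h:
large insects: 160/1.6 = 100 kJ/min
shrews: 210/6.2 = 33.9 kJ/min
mice: 160/8.7 = 18.4 kJ/min
voles: 26/5 = 5.2 kJ/min
small lizards: 47/11 = 4.27 kJ/min

small lizards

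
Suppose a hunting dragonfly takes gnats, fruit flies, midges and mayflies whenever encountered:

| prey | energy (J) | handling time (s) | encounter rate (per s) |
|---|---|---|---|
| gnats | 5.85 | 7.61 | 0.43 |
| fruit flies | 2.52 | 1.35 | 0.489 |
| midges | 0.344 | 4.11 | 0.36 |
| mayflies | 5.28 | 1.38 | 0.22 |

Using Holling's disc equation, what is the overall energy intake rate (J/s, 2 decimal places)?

Energy encountered per unit search time: 0.43×5.85 + 0.489×2.52 + 0.36×0.344 + 0.22×5.28 = 5.033 J/s.
Handling time per unit search time: 0.43×7.61 + 0.489×1.35 + 0.36×4.11 + 0.22×1.38 = 5.716.
Rate = 5.033/(1 + 5.716) = 0.7495 J/s.

0.75 J/s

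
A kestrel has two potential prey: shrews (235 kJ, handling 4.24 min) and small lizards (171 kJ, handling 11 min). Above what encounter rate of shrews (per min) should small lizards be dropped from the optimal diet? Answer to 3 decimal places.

At the threshold, the rate on shrews alone equals the profitability of small lizards: λ·235/(1 + λ·4.24) = 171/11 = 15.55.
Rearranging, λ(235 − 15.55×4.24) = 15.55, so λ = 15.55/169.1 = 0.09194 per min.

0.092 per min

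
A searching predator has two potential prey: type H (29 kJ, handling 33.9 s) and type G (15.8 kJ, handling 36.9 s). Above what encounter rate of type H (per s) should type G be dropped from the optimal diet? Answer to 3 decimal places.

0.030 per s

The zero-one rule: include type G iff E₂/h₂ > λE₁/(1+λh₁). Equality gives the switch point.
λE₁h₂ = E₂ + λE₂h₁ ⇒ λ = E₂/(E₁h₂ − E₂h₁) = 15.8/(1070 − 535.6) = 0.02956 per s.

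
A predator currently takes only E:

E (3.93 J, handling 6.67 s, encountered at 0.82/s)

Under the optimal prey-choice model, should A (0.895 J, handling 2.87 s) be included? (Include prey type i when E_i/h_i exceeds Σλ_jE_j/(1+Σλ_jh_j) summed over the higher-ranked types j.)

No

Current rate: (0.82×3.93)/(1 + 0.82×6.67) = 0.4981 J/s.
A: E/h = 0.895/2.87 = 0.3118 J/s.
0.3118 < 0.4981, so adding A would lower the average — exclude it.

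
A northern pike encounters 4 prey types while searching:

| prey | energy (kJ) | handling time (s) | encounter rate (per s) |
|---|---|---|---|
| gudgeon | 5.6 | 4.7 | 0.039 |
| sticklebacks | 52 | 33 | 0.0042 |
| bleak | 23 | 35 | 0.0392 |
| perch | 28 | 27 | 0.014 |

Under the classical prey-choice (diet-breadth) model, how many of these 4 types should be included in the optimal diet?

4

Profitabilities (E/h, kJ/s): sticklebacks 1.58, gudgeon 1.19, perch 1.04, bleak 0.657. Add prey in this order while the next type's profitability exceeds the intake rate on those already taken.
Rate on top 1: 0.1918. gudgeon: 1.19 > 0.1918 → include.
Rate on top 2: 0.3304. perch: 1.04 > 0.3304 → include.
Rate on top 3: 0.4876. bleak: 0.657 > 0.4876 → include.
Optimal diet: sticklebacks, gudgeon, perch, bleak — 4 of 4 types.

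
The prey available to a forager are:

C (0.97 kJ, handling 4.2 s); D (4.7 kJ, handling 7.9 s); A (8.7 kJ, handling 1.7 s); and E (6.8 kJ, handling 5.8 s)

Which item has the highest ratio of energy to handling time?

In descending order of E/h:
A: 8.7/1.7 = 5.12 kJ/s
E: 6.8/5.8 = 1.17 kJ/s
D: 4.7/7.9 = 0.595 kJ/s
C: 0.97/4.2 = 0.231 kJ/s

A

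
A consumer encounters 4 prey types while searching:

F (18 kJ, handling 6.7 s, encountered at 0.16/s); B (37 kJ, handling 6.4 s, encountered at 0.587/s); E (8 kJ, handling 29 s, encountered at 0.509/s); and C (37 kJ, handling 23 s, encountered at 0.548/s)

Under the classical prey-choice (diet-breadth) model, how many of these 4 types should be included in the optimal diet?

1

Rank by E/h (kJ/s): B 5.78, F 2.69, C 1.61, E 0.276. Include each in turn until the next type's E/h falls below the running intake rate.
Rate on top 1: 4.566. F: 2.69 < 4.566 → exclude; stop.
Optimal diet: B — 1 of 4 types.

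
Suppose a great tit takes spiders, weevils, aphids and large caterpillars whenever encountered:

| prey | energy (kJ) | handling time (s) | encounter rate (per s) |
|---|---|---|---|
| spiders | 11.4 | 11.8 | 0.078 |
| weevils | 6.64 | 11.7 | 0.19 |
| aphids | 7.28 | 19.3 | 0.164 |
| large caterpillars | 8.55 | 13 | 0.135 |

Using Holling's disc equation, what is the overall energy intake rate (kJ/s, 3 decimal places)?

R = (0.078×11.4 + 0.19×6.64 + 0.164×7.28 + 0.135×8.55) / (1 + 0.078×11.8 + 0.19×11.7 + 0.164×19.3 + 0.135×13) = 4.499/9.064 = 0.4964 kJ/s.

0.496 kJ/s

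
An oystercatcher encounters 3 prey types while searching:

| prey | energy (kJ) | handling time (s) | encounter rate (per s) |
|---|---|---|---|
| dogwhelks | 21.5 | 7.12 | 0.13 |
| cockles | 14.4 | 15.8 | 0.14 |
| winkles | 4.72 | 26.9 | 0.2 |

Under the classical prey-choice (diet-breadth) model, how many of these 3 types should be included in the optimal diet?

Rank by E/h (kJ/s): dogwhelks 3.02, cockles 0.911, winkles 0.175. Include each in turn until the next type's E/h falls below the running intake rate.
Rate on top 1: 1.451. cockles: 0.911 < 1.451 → exclude; stop.
Optimal diet: dogwhelks — 1 of 3 types.

1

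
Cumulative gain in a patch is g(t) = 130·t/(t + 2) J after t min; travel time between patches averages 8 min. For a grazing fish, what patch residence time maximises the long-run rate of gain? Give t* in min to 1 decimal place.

4.0 min

Optimal t* satisfies g'(t*) = g(t*)/(T + t*).
g'(t) = 130·2/(t + 2)². Setting 130·2/(t+2)² = 130t/[(t+2)(8+t)] gives 2(8+t) = t(t+2), so t² = 2×8 = 16.
t* = √16 = 4 min.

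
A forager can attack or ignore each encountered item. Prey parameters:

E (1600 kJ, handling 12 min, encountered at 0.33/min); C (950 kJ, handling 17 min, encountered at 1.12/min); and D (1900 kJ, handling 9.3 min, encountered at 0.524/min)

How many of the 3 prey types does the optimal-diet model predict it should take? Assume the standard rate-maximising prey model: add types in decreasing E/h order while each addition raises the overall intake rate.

1

E/h in descending order: D 204, E 133, C 55.9 kJ/min. The optimal diet is the largest prefix of this list for which every included type satisfies E_i/h_i > R on the types above it.
Rate on top 1: 169.5. E: 133 < 169.5 → exclude; stop.
Optimal diet: D — 1 of 3 types.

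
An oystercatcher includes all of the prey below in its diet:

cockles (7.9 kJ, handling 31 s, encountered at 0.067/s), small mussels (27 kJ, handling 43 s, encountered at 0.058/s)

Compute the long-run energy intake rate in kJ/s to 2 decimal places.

R = (0.067×7.9 + 0.058×27) / (1 + 0.067×31 + 0.058×43) = 2.095/5.571 = 0.3761 kJ/s.

0.38 kJ/s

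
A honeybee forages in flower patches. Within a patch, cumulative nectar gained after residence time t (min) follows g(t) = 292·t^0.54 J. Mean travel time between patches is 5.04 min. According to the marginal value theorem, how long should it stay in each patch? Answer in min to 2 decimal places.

Maximise g(t)/(T+t): set derivative to zero → g'(t)(T+t) = g(t).
g'(t) = 0.54·292·t^-0.46. Setting 0.54·292·t^-0.46 = 292·t^0.54/(5.04+t) gives 0.54(5.04+t) = t, so 0.46·t = 0.54×5.04.
t* = 0.54×5.04/0.46 = 5.917 min.

5.92 min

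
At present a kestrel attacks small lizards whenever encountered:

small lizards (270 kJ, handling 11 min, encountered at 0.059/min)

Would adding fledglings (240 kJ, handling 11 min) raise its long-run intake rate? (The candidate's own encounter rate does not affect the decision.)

Yes

Intake rate on the current diet: R = (0.059×270) / (1 + 0.059×11) = 15.93/1.649 = 9.66 kJ/min.
fledglings: E/h = 240/11 = 21.82 kJ/min.
Since 21.82 > R, including fledglings increases the long-run rate.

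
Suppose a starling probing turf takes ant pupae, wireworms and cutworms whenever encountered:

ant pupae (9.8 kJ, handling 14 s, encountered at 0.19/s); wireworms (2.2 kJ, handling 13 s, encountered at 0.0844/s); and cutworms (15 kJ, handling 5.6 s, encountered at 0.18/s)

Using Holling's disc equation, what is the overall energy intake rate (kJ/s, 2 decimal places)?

R = Σλ_iE_i / (1 + Σλ_ih_i)
Numerator: 0.19×9.8 + 0.0844×2.2 + 0.18×15 = 4.748
Denominator: 1 + 0.19×14 + 0.0844×13 + 0.18×5.6 = 5.765
R = 4.748/5.765 = 0.8235 kJ/s

0.82 kJ/s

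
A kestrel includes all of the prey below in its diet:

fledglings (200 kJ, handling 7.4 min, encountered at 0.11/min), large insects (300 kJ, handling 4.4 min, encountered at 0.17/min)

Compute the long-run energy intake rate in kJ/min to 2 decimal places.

R = (0.11×200 + 0.17×300) / (1 + 0.11×7.4 + 0.17×4.4) = 73/2.562 = 28.49 kJ/min.

28.49 kJ/min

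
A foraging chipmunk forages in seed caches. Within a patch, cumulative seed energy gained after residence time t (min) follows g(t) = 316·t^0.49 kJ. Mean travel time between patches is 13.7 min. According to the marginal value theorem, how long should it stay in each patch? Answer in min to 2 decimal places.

13.16 min

By the marginal value theorem, leave when the instantaneous gain rate g'(t) equals the habitat-wide average g(t)/(T + t).
g'(t) = 0.49·316·t^-0.51. Setting 0.49·316·t^-0.51 = 316·t^0.49/(13.7+t) gives 0.49(13.7+t) = t, so 0.51·t = 0.49×13.7.
t* = 0.49×13.7/0.51 = 13.16 min.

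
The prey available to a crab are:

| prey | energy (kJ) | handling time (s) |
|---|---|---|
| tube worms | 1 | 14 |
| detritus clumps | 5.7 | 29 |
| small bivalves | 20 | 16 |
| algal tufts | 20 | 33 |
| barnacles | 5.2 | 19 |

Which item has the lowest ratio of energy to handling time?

In descending order of E/h:
small bivalves: 20/16 = 1.25 kJ/s
algal tufts: 20/33 = 0.606 kJ/s
barnacles: 5.2/19 = 0.274 kJ/s
detritus clumps: 5.7/29 = 0.197 kJ/s
tube worms: 1/14 = 0.0714 kJ/s

tube worms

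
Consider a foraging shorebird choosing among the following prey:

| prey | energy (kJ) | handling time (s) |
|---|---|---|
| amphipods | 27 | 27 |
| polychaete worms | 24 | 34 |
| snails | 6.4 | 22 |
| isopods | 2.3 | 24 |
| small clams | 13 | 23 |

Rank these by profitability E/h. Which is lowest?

In descending order of E/h:
amphipods: 27/27 = 1 kJ/s
polychaete worms: 24/34 = 0.706 kJ/s
small clams: 13/23 = 0.565 kJ/s
snails: 6.4/22 = 0.291 kJ/s
isopods: 2.3/24 = 0.0958 kJ/s

isopods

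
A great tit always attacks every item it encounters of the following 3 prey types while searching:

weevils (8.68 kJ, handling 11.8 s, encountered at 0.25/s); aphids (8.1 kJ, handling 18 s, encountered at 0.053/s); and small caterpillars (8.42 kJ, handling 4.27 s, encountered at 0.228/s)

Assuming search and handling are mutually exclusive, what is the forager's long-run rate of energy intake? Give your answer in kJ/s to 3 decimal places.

0.769 kJ/s

Energy encountered per unit search time: 0.25×8.68 + 0.053×8.1 + 0.228×8.42 = 4.519 kJ/s.
Handling time per unit search time: 0.25×11.8 + 0.053×18 + 0.228×4.27 = 4.878.
Rate = 4.519/(1 + 4.878) = 0.7689 kJ/s.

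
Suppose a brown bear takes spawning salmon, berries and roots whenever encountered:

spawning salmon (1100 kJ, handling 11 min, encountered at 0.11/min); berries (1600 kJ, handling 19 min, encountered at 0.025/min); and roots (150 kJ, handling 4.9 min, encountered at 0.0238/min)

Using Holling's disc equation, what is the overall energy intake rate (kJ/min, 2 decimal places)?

58.74 kJ/min

Energy encountered per unit search time: 0.11×1100 + 0.025×1600 + 0.0238×150 = 164.6 kJ/min.
Handling time per unit search time: 0.11×11 + 0.025×19 + 0.0238×4.9 = 1.802.
Rate = 164.6/(1 + 1.802) = 58.74 kJ/min.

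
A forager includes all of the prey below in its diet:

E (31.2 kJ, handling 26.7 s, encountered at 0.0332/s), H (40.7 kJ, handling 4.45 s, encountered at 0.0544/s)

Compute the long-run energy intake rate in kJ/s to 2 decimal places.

1.53 kJ/s

R = Σλ_iE_i / (1 + Σλ_ih_i)
Numerator: 0.0332×31.2 + 0.0544×40.7 = 3.25
Denominator: 1 + 0.0332×26.7 + 0.0544×4.45 = 2.129
R = 3.25/2.129 = 1.527 kJ/s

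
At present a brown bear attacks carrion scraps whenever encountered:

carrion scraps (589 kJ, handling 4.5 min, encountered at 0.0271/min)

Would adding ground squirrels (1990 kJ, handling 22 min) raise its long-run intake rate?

Intake rate on the current diet: R = (0.0271×589) / (1 + 0.0271×4.5) = 15.96/1.122 = 14.23 kJ/min.
Profitability of ground squirrels: 1990/22 = 90.45 kJ/min.
Since 90.45 > R, including ground squirrels increases the long-run rate.

Yes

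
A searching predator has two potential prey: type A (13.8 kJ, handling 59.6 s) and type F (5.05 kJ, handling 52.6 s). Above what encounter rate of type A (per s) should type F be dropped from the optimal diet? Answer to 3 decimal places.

0.012 per s

At the threshold, the rate on type A alone equals the profitability of type F: λ·13.8/(1 + λ·59.6) = 5.05/52.6 = 0.09601.
Rearranging, λ(13.8 − 0.09601×59.6) = 0.09601, so λ = 0.09601/8.078 = 0.01189 per s.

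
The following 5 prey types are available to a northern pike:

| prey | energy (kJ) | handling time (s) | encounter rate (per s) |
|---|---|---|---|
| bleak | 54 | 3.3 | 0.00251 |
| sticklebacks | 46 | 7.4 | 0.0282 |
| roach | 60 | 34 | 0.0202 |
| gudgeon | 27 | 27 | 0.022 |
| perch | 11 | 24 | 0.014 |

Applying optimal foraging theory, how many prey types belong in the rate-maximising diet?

3

Profitabilities (E/h, kJ/s): bleak 16.4, sticklebacks 6.22, roach 1.76, gudgeon 1, perch 0.458. Add prey in this order while the next type's profitability exceeds the intake rate on those already taken.
Rate on top 1: 0.1344. sticklebacks: 6.22 > 0.1344 → include.
Rate on top 2: 1.177. roach: 1.76 > 1.177 → include.
Rate on top 3: 1.389. gudgeon: 1 < 1.389 → exclude; stop.
Optimal diet: bleak, sticklebacks, roach — 3 of 5 types.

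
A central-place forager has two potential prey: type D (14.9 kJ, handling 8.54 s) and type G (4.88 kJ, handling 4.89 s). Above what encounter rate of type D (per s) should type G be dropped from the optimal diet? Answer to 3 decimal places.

0.156 per s

The zero-one rule: include type G iff E₂/h₂ > λE₁/(1+λh₁). Equality gives the switch point.
λE₁h₂ = E₂ + λE₂h₁ ⇒ λ = E₂/(E₁h₂ − E₂h₁) = 4.88/(72.86 − 41.68) = 0.1565 per s.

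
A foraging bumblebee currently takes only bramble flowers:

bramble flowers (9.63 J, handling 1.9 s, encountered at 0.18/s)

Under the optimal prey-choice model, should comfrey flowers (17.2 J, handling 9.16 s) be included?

On bramble flowers alone, R = ΣλE/(1+Σλh) = 1.733/1.342 = 1.292 J/s.
comfrey flowers: E/h = 17.2/9.16 = 1.878 J/s.
1.878 > 1.292, so adding comfrey flowers raises the average — include it.

Yes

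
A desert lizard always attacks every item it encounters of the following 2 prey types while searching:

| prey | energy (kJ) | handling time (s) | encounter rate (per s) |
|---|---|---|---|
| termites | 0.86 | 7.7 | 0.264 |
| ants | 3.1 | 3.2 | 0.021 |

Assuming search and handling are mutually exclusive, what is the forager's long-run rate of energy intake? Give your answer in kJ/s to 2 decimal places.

0.09 kJ/s

R = (0.264×0.86 + 0.021×3.1) / (1 + 0.264×7.7 + 0.021×3.2) = 0.2921/3.1 = 0.09424 kJ/s.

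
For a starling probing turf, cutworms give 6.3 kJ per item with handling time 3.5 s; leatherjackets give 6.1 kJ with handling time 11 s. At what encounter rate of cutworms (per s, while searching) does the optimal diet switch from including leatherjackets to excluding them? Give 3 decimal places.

0.127 per s

Drop leatherjackets once their profitability E₂/h₂ falls below the rate achievable on cutworms alone: E₂/h₂ = λE₁/(1 + λh₁).
Solve for λ: λE₁h₂ = E₂(1 + λh₁) → λ(E₁h₂ − E₂h₁) = E₂ → λ = E₂/(E₁h₂ − E₂h₁).
λ = 6.1/(6.3×11 − 6.1×3.5) = 6.1/47.95 = 0.1272 per s.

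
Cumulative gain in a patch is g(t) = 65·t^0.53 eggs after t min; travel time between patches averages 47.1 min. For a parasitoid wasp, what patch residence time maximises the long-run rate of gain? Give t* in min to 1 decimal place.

53.1 min

By the marginal value theorem, leave when the instantaneous gain rate g'(t) equals the habitat-wide average g(t)/(T + t).
g'(t) = 0.53·65·t^-0.47. Setting 0.53·65·t^-0.47 = 65·t^0.53/(47.1+t) gives 0.53(47.1+t) = t, so 0.47·t = 0.53×47.1.
t* = 0.53×47.1/0.47 = 53.11 min.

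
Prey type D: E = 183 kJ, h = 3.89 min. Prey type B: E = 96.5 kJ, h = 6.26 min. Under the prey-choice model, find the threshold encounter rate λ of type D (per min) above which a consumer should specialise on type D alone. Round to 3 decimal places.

The zero-one rule: include type B iff E₂/h₂ > λE₁/(1+λh₁). Equality gives the switch point.
λE₁h₂ = E₂ + λE₂h₁ ⇒ λ = E₂/(E₁h₂ − E₂h₁) = 96.5/(1146 − 375.4) = 0.1253 per min.

0.125 per min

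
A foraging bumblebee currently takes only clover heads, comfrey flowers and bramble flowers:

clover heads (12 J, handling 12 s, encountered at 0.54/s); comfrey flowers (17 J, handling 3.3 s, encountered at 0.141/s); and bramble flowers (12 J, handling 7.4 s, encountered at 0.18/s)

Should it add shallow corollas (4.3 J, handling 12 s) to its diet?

No

Intake rate on the current diet: R = (0.54×12 + 0.141×17 + 0.18×12) / (1 + 0.54×12 + 0.141×3.3 + 0.18×7.4) = 11.04/9.277 = 1.19 J/s.
shallow corollas: E/h = 4.3/12 = 0.3583 J/s.
0.3583 < 1.19, so adding shallow corollas would lower the average — exclude it.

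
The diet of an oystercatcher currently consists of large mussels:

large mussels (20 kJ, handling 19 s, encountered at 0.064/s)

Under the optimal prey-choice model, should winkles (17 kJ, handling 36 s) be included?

On large mussels alone, R = ΣλE/(1+Σλh) = 1.28/2.216 = 0.5776 kJ/s.
winkles: E/h = 17/36 = 0.4722 kJ/s.
0.4722 < 0.5776, so adding winkles would lower the average — exclude it.

No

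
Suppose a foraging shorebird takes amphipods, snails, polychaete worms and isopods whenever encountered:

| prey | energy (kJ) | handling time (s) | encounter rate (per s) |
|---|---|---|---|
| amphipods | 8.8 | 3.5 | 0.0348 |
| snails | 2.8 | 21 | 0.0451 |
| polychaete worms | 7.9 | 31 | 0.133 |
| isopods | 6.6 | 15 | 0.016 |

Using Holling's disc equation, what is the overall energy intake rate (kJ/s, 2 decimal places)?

R = Σλ_iE_i / (1 + Σλ_ih_i)
Numerator: 0.0348×8.8 + 0.0451×2.8 + 0.133×7.9 + 0.016×6.6 = 1.589
Denominator: 1 + 0.0348×3.5 + 0.0451×21 + 0.133×31 + 0.016×15 = 6.432
R = 1.589/6.432 = 0.247 kJ/s

0.25 kJ/s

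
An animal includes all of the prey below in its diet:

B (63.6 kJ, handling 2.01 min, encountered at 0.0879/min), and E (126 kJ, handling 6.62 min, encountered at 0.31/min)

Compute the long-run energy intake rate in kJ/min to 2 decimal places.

Energy encountered per unit search time: 0.0879×63.6 + 0.31×126 = 44.65 kJ/min.
Handling time per unit search time: 0.0879×2.01 + 0.31×6.62 = 2.229.
Rate = 44.65/(1 + 2.229) = 13.83 kJ/min.

13.83 kJ/min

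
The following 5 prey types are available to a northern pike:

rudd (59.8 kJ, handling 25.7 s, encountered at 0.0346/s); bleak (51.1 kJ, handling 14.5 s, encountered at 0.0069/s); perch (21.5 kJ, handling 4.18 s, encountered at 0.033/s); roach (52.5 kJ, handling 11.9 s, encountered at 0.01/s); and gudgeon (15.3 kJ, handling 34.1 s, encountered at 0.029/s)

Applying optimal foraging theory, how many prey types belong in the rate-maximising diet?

Rank by E/h (kJ/s): perch 5.14, roach 4.41, bleak 3.52, rudd 2.33, gudgeon 0.449. Include each in turn until the next type's E/h falls below the running intake rate.
Rate on top 1: 0.6235. roach: 4.41 > 0.6235 → include.
Rate on top 2: 0.9821. bleak: 3.52 > 0.9821 → include.
Rate on top 3: 1.17. rudd: 2.33 > 1.17 → include.
Rate on top 4: 1.628. gudgeon: 0.449 < 1.628 → exclude; stop.
Optimal diet: perch, roach, bleak, rudd — 4 of 5 types.

4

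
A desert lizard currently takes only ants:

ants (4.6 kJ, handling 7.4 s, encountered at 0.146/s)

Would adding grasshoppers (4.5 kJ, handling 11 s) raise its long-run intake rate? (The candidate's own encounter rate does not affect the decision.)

Intake rate on the current diet: R = (0.146×4.6) / (1 + 0.146×7.4) = 0.6716/2.08 = 0.3228 kJ/s.
Profitability of grasshoppers: 4.5/11 = 0.4091 kJ/s.
Since 0.4091 > R, including grasshoppers increases the long-run rate.

Yes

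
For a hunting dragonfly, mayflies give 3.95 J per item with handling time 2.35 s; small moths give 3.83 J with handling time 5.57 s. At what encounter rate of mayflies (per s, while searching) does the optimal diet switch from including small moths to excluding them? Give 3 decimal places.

0.295 per s

Drop small moths once their profitability E₂/h₂ falls below the rate achievable on mayflies alone: E₂/h₂ = λE₁/(1 + λh₁).
Solve for λ: λE₁h₂ = E₂(1 + λh₁) → λ(E₁h₂ − E₂h₁) = E₂ → λ = E₂/(E₁h₂ − E₂h₁).
λ = 3.83/(3.95×5.57 − 3.83×2.35) = 3.83/13 = 0.2946 per s.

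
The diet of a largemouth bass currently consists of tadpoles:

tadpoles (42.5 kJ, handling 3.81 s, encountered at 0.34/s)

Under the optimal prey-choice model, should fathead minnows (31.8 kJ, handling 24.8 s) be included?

No

Intake rate on the current diet: R = (0.34×42.5) / (1 + 0.34×3.81) = 14.45/2.295 = 6.295 kJ/s.
fathead minnows: E/h = 31.8/24.8 = 1.282 kJ/s.
1.282 < 6.295, so adding fathead minnows would lower the average — exclude it.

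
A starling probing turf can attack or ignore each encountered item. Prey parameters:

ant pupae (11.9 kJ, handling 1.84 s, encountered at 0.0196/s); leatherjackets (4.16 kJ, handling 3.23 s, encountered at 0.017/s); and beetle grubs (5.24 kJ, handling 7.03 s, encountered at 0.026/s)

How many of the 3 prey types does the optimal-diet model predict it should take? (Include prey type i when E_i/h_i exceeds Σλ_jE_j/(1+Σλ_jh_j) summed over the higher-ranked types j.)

3

E/h in descending order: ant pupae 6.47, leatherjackets 1.29, beetle grubs 0.745 kJ/s. The optimal diet is the largest prefix of this list for which every included type satisfies E_i/h_i > R on the types above it.
Rate on top 1: 0.2251. leatherjackets: 1.29 > 0.2251 → include.
Rate on top 2: 0.2786. beetle grubs: 0.745 > 0.2786 → include.
Optimal diet: ant pupae, leatherjackets, beetle grubs — 3 of 3 types.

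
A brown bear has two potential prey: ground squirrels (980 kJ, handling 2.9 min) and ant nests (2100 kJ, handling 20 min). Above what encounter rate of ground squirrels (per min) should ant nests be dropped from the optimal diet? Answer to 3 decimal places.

Drop ant nests once their profitability E₂/h₂ falls below the rate achievable on ground squirrels alone: E₂/h₂ = λE₁/(1 + λh₁).
Solve for λ: λE₁h₂ = E₂(1 + λh₁) → λ(E₁h₂ − E₂h₁) = E₂ → λ = E₂/(E₁h₂ − E₂h₁).
λ = 2100/(980×20 − 2100×2.9) = 2100/1.351e+04 = 0.1554 per min.

0.155 per min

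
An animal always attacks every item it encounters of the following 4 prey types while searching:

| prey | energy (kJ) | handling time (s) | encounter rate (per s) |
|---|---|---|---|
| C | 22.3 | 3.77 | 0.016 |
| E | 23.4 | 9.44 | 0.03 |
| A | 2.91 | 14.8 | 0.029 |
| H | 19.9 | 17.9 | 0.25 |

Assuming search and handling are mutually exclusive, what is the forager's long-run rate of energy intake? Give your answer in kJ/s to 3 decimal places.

R = Σλ_iE_i / (1 + Σλ_ih_i)
Numerator: 0.016×22.3 + 0.03×23.4 + 0.029×2.91 + 0.25×19.9 = 6.118
Denominator: 1 + 0.016×3.77 + 0.03×9.44 + 0.029×14.8 + 0.25×17.9 = 6.248
R = 6.118/6.248 = 0.9793 kJ/s

0.979 kJ/s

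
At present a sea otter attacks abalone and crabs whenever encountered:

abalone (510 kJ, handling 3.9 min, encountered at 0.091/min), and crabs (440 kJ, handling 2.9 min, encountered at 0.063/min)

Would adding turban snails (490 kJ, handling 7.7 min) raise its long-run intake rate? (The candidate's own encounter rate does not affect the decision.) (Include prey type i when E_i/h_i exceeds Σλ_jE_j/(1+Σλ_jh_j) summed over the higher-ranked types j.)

Yes

Current rate: (0.091×510 + 0.063×440)/(1 + 0.091×3.9 + 0.063×2.9) = 48.21 kJ/min.
turban snails: E/h = 490/7.7 = 63.64 kJ/min.
63.64 > 48.21, so adding turban snails raises the average — include it.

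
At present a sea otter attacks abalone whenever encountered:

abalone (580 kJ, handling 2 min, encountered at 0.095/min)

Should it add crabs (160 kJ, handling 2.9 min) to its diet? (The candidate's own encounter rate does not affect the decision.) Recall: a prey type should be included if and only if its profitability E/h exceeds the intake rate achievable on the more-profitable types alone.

Yes

On abalone alone, R = ΣλE/(1+Σλh) = 55.1/1.19 = 46.3 kJ/min.
crabs: E/h = 160/2.9 = 55.17 kJ/min.
55.17 > 46.3, so adding crabs raises the average — include it.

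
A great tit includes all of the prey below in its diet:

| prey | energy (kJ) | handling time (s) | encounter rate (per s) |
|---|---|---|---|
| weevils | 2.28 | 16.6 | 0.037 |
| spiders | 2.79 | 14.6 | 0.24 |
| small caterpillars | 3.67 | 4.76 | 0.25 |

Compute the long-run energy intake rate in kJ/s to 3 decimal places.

0.265 kJ/s

Energy encountered per unit search time: 0.037×2.28 + 0.24×2.79 + 0.25×3.67 = 1.671 kJ/s.
Handling time per unit search time: 0.037×16.6 + 0.24×14.6 + 0.25×4.76 = 5.308.
Rate = 1.671/(1 + 5.308) = 0.265 kJ/s.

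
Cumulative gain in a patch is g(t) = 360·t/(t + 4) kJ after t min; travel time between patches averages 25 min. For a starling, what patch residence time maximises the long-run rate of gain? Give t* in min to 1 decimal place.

Optimal t* satisfies g'(t*) = g(t*)/(T + t*).
g'(t) = 360·4/(t + 4)². Setting 360·4/(t+4)² = 360t/[(t+4)(25+t)] gives 4(25+t) = t(t+4), so t² = 4×25 = 100.
t* = √100 = 10 min.

10.0 min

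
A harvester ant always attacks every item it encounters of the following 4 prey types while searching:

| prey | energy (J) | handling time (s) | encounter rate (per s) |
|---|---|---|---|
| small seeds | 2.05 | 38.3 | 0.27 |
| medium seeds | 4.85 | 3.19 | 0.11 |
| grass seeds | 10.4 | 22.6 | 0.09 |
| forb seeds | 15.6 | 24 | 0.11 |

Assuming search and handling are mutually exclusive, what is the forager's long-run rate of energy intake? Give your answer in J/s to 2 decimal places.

Energy encountered per unit search time: 0.27×2.05 + 0.11×4.85 + 0.09×10.4 + 0.11×15.6 = 3.739 J/s.
Handling time per unit search time: 0.27×38.3 + 0.11×3.19 + 0.09×22.6 + 0.11×24 = 15.37.
Rate = 3.739/(1 + 15.37) = 0.2285 J/s.

0.23 J/s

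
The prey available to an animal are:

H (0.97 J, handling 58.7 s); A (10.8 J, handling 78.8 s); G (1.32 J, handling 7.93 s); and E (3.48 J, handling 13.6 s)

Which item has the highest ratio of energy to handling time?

In descending order of E/h:
E: 3.48/13.6 = 0.256 J/s
G: 1.32/7.93 = 0.166 J/s
A: 10.8/78.8 = 0.137 J/s
H: 0.97/58.7 = 0.0165 J/s

E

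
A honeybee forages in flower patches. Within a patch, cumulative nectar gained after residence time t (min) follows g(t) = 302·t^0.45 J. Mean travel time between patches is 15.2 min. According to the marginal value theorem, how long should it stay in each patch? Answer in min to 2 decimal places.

By the marginal value theorem, leave when the instantaneous gain rate g'(t) equals the habitat-wide average g(t)/(T + t).
g'(t) = 0.45·302·t^-0.55. Setting 0.45·302·t^-0.55 = 302·t^0.45/(15.2+t) gives 0.45(15.2+t) = t, so 0.55·t = 0.45×15.2.
t* = 0.45×15.2/0.55 = 12.44 min.

12.44 min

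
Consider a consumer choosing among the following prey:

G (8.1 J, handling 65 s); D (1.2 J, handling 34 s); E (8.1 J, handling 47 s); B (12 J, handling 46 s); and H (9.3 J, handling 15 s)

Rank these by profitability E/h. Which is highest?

H

In descending order of E/h:
H: 9.3/15 = 0.62 J/s
B: 12/46 = 0.261 J/s
E: 8.1/47 = 0.172 J/s
G: 8.1/65 = 0.125 J/s
D: 1.2/34 = 0.0353 J/s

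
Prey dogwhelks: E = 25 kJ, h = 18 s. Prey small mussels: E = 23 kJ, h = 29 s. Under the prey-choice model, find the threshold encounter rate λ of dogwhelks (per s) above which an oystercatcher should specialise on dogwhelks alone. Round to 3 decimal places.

0.074 per s

At the threshold, the rate on dogwhelks alone equals the profitability of small mussels: λ·25/(1 + λ·18) = 23/29 = 0.7931.
Rearranging, λ(25 − 0.7931×18) = 0.7931, so λ = 0.7931/10.72 = 0.07395 per s.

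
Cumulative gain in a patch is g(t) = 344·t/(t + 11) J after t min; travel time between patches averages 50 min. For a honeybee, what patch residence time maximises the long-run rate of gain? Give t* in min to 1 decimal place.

Maximise g(t)/(T+t): set derivative to zero → g'(t)(T+t) = g(t).
g'(t) = 344·11/(t + 11)². Setting 344·11/(t+11)² = 344t/[(t+11)(50+t)] gives 11(50+t) = t(t+11), so t² = 11×50 = 550.
t* = √550 = 23.45 min.

23.5 min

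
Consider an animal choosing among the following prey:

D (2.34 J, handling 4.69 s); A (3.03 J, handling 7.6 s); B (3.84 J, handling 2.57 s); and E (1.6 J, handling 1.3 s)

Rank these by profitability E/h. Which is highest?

B

In descending order of E/h:
B: 3.84/2.57 = 1.49 J/s
E: 1.6/1.3 = 1.23 J/s
D: 2.34/4.69 = 0.499 J/s
A: 3.03/7.6 = 0.399 J/s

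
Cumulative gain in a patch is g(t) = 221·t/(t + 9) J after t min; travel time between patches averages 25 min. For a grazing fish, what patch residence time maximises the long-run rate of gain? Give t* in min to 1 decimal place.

By the marginal value theorem, leave when the instantaneous gain rate g'(t) equals the habitat-wide average g(t)/(T + t).
g'(t) = 221·9/(t + 9)². Setting 221·9/(t+9)² = 221t/[(t+9)(25+t)] gives 9(25+t) = t(t+9), so t² = 9×25 = 225.
t* = √225 = 15 min.

15.0 min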